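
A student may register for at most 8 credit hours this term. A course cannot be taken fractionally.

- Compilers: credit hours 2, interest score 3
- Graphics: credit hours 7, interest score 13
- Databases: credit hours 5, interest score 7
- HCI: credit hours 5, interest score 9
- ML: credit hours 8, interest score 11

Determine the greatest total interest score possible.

Allowing fractional choices, the relaxed optimum would be about 14.8, but courses are indivisible.
ML: credit hours 8 ≤ 8, interest score 11.
Compilers + HCI: credit hours 2 + 5 = 7 ≤ 8, interest score 3 + 9 = 12.
Graphics: credit hours 7 ≤ 8, interest score 13.
Best is Graphics with total interest score 13.

13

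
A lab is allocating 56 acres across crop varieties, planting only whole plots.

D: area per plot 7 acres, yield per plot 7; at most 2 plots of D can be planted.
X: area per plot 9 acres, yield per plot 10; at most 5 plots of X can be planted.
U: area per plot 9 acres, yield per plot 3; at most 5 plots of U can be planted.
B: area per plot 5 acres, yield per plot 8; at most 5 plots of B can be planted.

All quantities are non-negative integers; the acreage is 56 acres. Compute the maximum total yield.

72

Take 4×X and 4×B: area 56 ≤ 56, yield 4·10 + 4·8 = 72.
No other integer combination yields more.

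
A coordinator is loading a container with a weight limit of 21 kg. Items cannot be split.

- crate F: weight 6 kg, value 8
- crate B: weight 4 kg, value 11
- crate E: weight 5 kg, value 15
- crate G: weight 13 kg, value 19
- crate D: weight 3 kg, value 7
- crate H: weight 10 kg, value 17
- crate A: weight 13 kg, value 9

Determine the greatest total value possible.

Take crate B, crate E, and crate H: weight 4 + 5 + 10 = 19 ≤ 21, value 11 + 15 + 17 = 43.
No other feasible combination does better.

43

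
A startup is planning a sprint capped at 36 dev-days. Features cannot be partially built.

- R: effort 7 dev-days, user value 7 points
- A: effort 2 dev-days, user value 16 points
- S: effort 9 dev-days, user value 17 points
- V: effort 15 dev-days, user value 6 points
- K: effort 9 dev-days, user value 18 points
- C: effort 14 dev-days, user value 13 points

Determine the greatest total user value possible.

Allowing fractional choices, the relaxed optimum would be about 66.4, but features are indivisible.
R + A + S + K: effort 7 + 2 + 9 + 9 = 27 ≤ 36, user value 7 + 16 + 17 + 18 = 58.
A + S + K + C: effort 2 + 9 + 9 + 14 = 34 ≤ 36, user value 16 + 17 + 18 + 13 = 64.
Best is A, S, K, and C with total user value 64.

64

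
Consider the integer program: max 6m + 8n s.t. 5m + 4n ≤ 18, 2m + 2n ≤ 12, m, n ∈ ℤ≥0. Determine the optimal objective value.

Relaxing integrality, the LP optimum is 36.00 at (m,n) = (0, 4.5), which is not an integer point.
(m,n)=(0,4): 5·0+4·4=16≤18, 2·0+2·4=8≤12, objective 32.
(m,n)=(1,3): 5·1+4·3=17≤18, 2·1+2·3=8≤12, objective 30.
Maximum is 32 at (m,n)=(0,4).

32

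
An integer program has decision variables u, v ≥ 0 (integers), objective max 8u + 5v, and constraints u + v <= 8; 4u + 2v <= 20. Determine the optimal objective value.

(u,v)=(2,6) is feasible, giving 46.
(u,v)=(1,7) is feasible, giving 43.
(u,v)=(2,5) is feasible, giving 41.
The best lattice point is (2,6), giving 46.

46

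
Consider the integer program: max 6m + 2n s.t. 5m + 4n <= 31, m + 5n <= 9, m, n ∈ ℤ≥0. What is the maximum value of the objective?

(m,n)=(6,0): 5·6+4·0=30≤31, 1·6+5·0=6≤9, objective 36.
(m,n)=(5,0): 5·5+4·0=25≤31, 1·5+5·0=5≤9, objective 30.
The best lattice point is (6,0), giving 36.

36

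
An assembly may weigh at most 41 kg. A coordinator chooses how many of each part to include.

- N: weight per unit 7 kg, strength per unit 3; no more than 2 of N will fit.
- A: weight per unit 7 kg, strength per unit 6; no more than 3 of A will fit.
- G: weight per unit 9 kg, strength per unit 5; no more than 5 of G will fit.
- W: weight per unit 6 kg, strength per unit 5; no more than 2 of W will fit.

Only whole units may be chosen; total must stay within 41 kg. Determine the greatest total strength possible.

This is a bounded integer knapsack.
A has the best ratio (6/7); taking only A gives at most 3×6 = 18 (stopped by the supply cap of 3).
Mixing does better — 1×N, 3×A, and 2×W: weight 40 ≤ 41, strength 1·3 + 3·6 + 2·5 = 31.

31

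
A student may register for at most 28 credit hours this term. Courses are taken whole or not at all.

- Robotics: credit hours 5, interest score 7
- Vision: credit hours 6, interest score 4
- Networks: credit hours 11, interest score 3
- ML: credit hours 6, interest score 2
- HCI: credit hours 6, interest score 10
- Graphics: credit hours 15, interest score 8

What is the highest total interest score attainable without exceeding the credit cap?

25

Treat it as a binary knapsack problem.
Robotics + Vision + Networks + HCI: credit hours 5 + 6 + 11 + 6 = 28 ≤ 28, interest score 7 + 4 + 3 + 10 = 24.
Robotics + Vision + ML + HCI: credit hours 5 + 6 + 6 + 6 = 23 ≤ 28, interest score 7 + 4 + 2 + 10 = 23.
Robotics + HCI + Graphics: credit hours 5 + 6 + 15 = 26 ≤ 28, interest score 7 + 10 + 8 = 25.
Best is Robotics, HCI, and Graphics with total interest score 25.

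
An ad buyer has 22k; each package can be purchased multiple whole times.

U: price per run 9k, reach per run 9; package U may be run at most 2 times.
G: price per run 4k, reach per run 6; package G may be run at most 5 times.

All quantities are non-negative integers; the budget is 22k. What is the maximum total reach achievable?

This is a bounded integer knapsack.
5×G: price 20 ≤ 22, reach 5·6 = 30.
1×U and 3×G: price 21 ≤ 22, reach 1·9 + 3·6 = 27.
Best is 30.

30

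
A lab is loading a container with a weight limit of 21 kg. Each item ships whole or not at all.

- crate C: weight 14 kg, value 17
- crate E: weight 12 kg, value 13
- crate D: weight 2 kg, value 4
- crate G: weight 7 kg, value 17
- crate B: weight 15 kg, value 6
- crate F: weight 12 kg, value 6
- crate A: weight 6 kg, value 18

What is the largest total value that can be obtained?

Treat it as a binary knapsack problem.
Allowing fractional choices, the relaxed optimum would be about 46.3, but items are indivisible.
crate C + crate A: weight 14 + 6 = 20 ≤ 21, value 17 + 18 = 35.
crate G + crate A: weight 7 + 6 = 13 ≤ 21, value 17 + 18 = 35.
crate D + crate G + crate A: weight 2 + 7 + 6 = 15 ≤ 21, value 4 + 17 + 18 = 39.
Best is crate D, crate G, and crate A with total value 39.

39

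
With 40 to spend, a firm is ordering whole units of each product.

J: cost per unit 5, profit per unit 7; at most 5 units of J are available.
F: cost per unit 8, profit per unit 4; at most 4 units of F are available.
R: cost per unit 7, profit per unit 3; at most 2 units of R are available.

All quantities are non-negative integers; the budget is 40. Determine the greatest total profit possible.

42

This is a bounded integer knapsack.
J has the best ratio (7/5); taking only J gives at most 5×7 = 35 (stopped by the supply cap of 5).
Mixing does better — 5×J, 1×F, and 1×R: cost 40 ≤ 40, profit 5·7 + 1·4 + 1·3 = 42.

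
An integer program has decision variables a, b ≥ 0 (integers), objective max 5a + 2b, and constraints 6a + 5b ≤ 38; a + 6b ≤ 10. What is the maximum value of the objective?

30

(a,b)=(6,0): 6·6+5·0=36≤38, 1·6+6·0=6≤10, objective 30.
(a,b)=(5,0): 6·5+5·0=30≤38, 1·5+6·0=5≤10, objective 25.
Maximum is 30 at (a,b)=(6,0).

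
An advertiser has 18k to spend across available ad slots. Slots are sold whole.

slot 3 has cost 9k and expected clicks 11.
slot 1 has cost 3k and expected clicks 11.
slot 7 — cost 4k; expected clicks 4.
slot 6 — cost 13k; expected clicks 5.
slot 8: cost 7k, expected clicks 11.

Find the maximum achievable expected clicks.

slot 1 + slot 7 + slot 8: cost 3 + 4 + 7 = 14 ≤ 18, expected clicks 11 + 4 + 11 = 26.
slot 3 + slot 1 + slot 7: cost 9 + 3 + 4 = 16 ≤ 18, expected clicks 11 + 11 + 4 = 26.
slot 1 + slot 8: cost 3 + 7 = 10 ≤ 18, expected clicks 11 + 11 = 22.
The maximum expected clicks is 26; one optimal choice is slot 1, slot 7, and slot 8.

26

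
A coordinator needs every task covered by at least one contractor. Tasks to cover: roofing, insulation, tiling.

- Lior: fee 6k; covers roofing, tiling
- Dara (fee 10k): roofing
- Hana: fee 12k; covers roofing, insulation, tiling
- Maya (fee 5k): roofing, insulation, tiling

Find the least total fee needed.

5

This is a weighted set-cover instance.
Maya alone covers roofing, insulation, tiling — every task.
Total fee: 5.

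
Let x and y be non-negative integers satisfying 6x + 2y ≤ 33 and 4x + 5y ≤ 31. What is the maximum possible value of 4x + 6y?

36

Relaxing integrality, the LP optimum is 37.20 at (x,y) = (0, 6.2), which is not an integer point.
(x,y)=(0,6): 6·0+2·6=12≤33, 4·0+5·6=30≤31, objective 36.
(x,y)=(1,5): 6·1+2·5=16≤33, 4·1+5·5=29≤31, objective 34.
(x,y)=(0,5): 6·0+2·5=10≤33, 4·0+5·5=25≤31, objective 30.
No feasible integer point exceeds 36.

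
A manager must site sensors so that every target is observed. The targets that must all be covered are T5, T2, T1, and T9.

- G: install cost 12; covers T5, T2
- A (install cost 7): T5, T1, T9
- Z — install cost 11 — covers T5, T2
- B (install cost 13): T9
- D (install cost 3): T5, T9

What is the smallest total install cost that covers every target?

This is an integer covering problem.
The greedy cost-per-new-target heuristic would pick D, A, and Z for 21, but a cheaper cover exists.
Choose A and Z: together they cover T5, T2, T1, T9 — every target.
Total install cost: 7 + 11 = 18.
No cover costs less than 18.

18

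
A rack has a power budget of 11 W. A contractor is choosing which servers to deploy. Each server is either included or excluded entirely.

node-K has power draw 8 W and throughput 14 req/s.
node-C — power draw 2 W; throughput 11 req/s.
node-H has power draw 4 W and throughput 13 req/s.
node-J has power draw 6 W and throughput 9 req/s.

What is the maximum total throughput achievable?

25

Take node-K and node-C: power draw 8 + 2 = 10 ≤ 11, throughput 14 + 11 = 25.
No other feasible combination does better.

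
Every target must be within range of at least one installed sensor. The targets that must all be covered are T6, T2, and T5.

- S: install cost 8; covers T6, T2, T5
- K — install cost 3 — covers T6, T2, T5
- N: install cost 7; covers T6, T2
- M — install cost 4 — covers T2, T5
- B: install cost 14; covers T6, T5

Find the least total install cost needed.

K alone covers T6, T2, T5 — every target.
Total install cost: 3.
No cover costs less than 3.

3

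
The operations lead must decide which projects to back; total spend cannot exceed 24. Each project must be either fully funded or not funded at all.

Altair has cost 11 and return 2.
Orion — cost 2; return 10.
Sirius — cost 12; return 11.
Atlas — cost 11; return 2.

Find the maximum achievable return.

Orion + Sirius: cost 2 + 12 = 14 ≤ 24, return 10 + 11 = 21.
Altair + Orion + Atlas: cost 11 + 2 + 11 = 24 ≤ 24, return 2 + 10 + 2 = 14.
Best is Orion and Sirius with total return 21.

21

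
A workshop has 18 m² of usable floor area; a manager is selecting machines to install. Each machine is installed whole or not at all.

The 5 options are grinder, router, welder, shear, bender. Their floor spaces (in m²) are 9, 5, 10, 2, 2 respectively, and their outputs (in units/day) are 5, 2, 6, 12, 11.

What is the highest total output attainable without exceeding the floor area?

30

Allowing fractional choices, the relaxed optimum would be about 31.2, but machines are indivisible.
grinder + router + shear + bender: floor space 9 + 5 + 2 + 2 = 18 ≤ 18, output 5 + 2 + 12 + 11 = 30.
welder + shear + bender: floor space 10 + 2 + 2 = 14 ≤ 18, output 6 + 12 + 11 = 29.
grinder + shear + bender: floor space 9 + 2 + 2 = 13 ≤ 18, output 5 + 12 + 11 = 28.
Best is grinder, router, shear, and bender with total output 30.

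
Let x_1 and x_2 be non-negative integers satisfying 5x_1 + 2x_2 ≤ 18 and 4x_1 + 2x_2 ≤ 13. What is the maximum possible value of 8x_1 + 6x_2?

Relaxing integrality, the LP optimum is 39.00 at (x_1,x_2) = (0, 6.5), which is not an integer point.
(x_1,x_2)=(0,6): 5·0+2·6=12≤18, 4·0+2·6=12≤13, objective 36.
(x_1,x_2)=(0,5): 5·0+2·5=10≤18, 4·0+2·5=10≤13, objective 30.
The best lattice point is (0,6), giving 36.

36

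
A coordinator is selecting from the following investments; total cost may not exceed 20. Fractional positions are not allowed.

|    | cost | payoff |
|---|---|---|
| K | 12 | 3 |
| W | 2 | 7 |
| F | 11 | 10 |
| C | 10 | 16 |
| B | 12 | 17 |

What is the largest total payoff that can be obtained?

This is an integer program with binary decision variables.
Allowing fractional choices, the relaxed optimum would be about 34.3, but investments are indivisible.
W + B: cost 2 + 12 = 14 ≤ 20, payoff 7 + 17 = 24.
B: cost 12 ≤ 20, payoff 17.
W + C: cost 2 + 10 = 12 ≤ 20, payoff 7 + 16 = 23.
Best is W and B with total payoff 24.

24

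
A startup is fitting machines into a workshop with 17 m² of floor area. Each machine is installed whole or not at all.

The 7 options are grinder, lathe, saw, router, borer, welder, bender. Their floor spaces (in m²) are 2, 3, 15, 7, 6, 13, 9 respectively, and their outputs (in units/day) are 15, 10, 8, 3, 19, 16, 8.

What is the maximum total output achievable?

Allowing fractional choices, the relaxed optimum would be about 51.4, but machines are indivisible.
grinder + router + borer: floor space 2 + 7 + 6 = 15 ≤ 17, output 15 + 3 + 19 = 37.
grinder + borer + bender: floor space 2 + 6 + 9 = 17 ≤ 17, output 15 + 19 + 8 = 42.
grinder + lathe + borer: floor space 2 + 3 + 6 = 11 ≤ 17, output 15 + 10 + 19 = 44.
Best is grinder, lathe, and borer with total output 44.

44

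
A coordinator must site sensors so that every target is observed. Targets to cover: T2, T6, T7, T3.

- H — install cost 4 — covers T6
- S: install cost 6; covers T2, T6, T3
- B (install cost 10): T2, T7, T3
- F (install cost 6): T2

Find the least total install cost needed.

The greedy cost-per-new-target heuristic would pick S and B for 16, but a cheaper cover exists.
Choose H and B: together they cover T2, T6, T7, T3 — every target.
Total install cost: 4 + 10 = 14.
No cover costs less than 14.

14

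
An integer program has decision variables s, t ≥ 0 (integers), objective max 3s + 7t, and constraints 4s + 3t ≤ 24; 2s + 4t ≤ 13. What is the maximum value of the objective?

21

The continuous relaxation peaks at (0, 3.25) with value 22.75; rounding to a feasible lattice point costs some objective.
(s,t)=(0,3): 4·0+3·3=9≤24, 2·0+4·3=12≤13, objective 21.
(s,t)=(1,2): 4·1+3·2=10≤24, 2·1+4·2=10≤13, objective 17.
(s,t)=(0,2): 4·0+3·2=6≤24, 2·0+4·2=8≤13, objective 14.
Maximum is 21 at (s,t)=(0,3).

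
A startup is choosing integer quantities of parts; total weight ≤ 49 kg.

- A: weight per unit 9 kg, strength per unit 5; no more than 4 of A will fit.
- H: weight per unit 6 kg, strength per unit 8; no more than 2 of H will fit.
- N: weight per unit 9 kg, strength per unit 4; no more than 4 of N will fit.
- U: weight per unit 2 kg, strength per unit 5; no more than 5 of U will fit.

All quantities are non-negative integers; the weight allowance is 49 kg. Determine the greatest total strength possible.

U has the best ratio (5/2); taking only U gives at most 5×5 = 25 (stopped by the supply cap of 5).
Mixing does better — 3×A, 2×H, and 5×U: weight 49 ≤ 49, strength 3·5 + 2·8 + 5·5 = 56.

56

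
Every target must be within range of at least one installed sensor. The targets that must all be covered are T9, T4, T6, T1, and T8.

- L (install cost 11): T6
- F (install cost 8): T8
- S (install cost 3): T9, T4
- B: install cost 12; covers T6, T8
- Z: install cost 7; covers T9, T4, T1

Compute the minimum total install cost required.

The greedy cost-per-new-target heuristic would pick S, B, and Z for 22, but a cheaper cover exists.
Choose B and Z: together they cover T9, T4, T6, T1, T8 — every target.
Total install cost: 12 + 7 = 19.
No cover costs less than 19.

19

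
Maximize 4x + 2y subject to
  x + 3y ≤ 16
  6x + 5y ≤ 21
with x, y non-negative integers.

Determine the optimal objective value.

12

(x,y)=(3,0): 1·3+3·0=3≤16, 6·3+5·0=18≤21, objective 12.
(x,y)=(2,1): 1·2+3·1=5≤16, 6·2+5·1=17≤21, objective 10.
(x,y)=(2,0): 1·2+3·0=2≤16, 6·2+5·0=12≤21, objective 8.
The best lattice point is (3,0), giving 12.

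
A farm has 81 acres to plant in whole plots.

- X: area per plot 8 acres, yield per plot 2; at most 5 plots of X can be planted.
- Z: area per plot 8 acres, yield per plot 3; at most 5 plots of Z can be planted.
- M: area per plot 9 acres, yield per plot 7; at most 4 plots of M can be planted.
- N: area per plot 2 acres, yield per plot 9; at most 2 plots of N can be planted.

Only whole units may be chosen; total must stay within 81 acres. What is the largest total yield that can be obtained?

61

This is a bounded integer knapsack.
Take 5×Z, 4×M, and 2×N: area 80 ≤ 81, yield 5·3 + 4·7 + 2·9 = 61.
N has the best ratio (9/2) and is taken to its limit of 2; remaining capacity is filled optimally with the others.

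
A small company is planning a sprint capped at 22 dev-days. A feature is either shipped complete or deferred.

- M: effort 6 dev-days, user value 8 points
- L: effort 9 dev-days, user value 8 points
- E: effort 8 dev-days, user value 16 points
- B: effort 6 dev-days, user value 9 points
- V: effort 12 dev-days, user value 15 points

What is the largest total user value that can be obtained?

This is a 0-1 knapsack instance.
Allowing fractional choices, the relaxed optimum would be about 35.5, but features are indivisible.
M + E + B: effort 6 + 8 + 6 = 20 ≤ 22, user value 8 + 16 + 9 = 33.
E + V: effort 8 + 12 = 20 ≤ 22, user value 16 + 15 = 31.
Best is M, E, and B with total user value 33.

33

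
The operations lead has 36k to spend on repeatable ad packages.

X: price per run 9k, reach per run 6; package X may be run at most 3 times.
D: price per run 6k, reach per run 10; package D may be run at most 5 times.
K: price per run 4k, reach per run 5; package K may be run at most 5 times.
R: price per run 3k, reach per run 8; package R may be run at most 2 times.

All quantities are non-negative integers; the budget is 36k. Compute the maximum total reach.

5×D and 2×R: price 36 ≤ 36, reach 5·10 + 2·8 = 66.
3×D, 3×K, and 2×R: price 36 ≤ 36, reach 3·10 + 3·5 + 2·8 = 61.
Best is 66.

66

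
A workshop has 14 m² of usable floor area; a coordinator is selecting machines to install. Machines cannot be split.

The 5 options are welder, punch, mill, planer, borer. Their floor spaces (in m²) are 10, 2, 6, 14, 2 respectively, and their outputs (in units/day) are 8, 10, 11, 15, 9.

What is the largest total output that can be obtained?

30

Allowing fractional choices, the relaxed optimum would be about 34.3, but machines are indivisible.
welder + punch + borer: floor space 10 + 2 + 2 = 14 ≤ 14, output 8 + 10 + 9 = 27.
punch + mill: floor space 2 + 6 = 8 ≤ 14, output 10 + 11 = 21.
punch + mill + borer: floor space 2 + 6 + 2 = 10 ≤ 14, output 10 + 11 + 9 = 30.
Best is punch, mill, and borer with total output 30.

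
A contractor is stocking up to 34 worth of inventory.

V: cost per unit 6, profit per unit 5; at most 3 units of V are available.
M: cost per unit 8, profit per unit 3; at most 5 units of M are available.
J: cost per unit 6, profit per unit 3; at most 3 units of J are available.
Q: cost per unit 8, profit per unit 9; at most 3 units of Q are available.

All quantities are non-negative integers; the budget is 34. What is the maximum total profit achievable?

33

1×V and 3×Q: cost 30 ≤ 34, profit 1·5 + 3·9 = 32.
3×V and 2×Q: cost 34 ≤ 34, profit 3·5 + 2·9 = 33.
Best is 33.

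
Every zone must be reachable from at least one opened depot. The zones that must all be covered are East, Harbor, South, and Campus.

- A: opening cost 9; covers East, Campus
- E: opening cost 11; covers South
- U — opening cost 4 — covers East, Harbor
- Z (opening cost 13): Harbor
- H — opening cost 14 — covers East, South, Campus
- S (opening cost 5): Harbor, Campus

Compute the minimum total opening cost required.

18

The greedy cost-per-new-zone heuristic would pick U, S, and E for 20, but a cheaper cover exists.
Choose U and H: together they cover East, Harbor, South, Campus — every zone.
Total opening cost: 4 + 14 = 18.
No cover costs less than 18.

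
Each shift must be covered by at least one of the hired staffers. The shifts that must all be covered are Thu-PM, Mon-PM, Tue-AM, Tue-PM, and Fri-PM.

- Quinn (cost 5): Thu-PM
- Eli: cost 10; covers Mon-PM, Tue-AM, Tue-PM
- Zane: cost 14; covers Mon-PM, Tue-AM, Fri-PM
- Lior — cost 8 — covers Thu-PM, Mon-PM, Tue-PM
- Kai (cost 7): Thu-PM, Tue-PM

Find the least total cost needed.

The greedy cost-per-new-shift heuristic would pick Lior and Zane for 22, but a cheaper cover exists.
Choose Zane and Kai: together they cover Thu-PM, Mon-PM, Tue-AM, Tue-PM, Fri-PM — every shift.
Total cost: 14 + 7 = 21.
No cover costs less than 21.

21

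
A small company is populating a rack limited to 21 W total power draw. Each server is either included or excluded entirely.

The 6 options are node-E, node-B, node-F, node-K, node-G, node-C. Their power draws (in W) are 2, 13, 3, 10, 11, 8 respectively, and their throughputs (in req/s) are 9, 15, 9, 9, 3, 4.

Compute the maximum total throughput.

33

Allowing fractional choices, the relaxed optimum would be about 35.7, but servers are indivisible.
node-E + node-F + node-K: power draw 2 + 3 + 10 = 15 ≤ 21, throughput 9 + 9 + 9 = 27.
node-E + node-B: power draw 2 + 13 = 15 ≤ 21, throughput 9 + 15 = 24.
node-E + node-B + node-F: power draw 2 + 13 + 3 = 18 ≤ 21, throughput 9 + 15 + 9 = 33.
Best is node-E, node-B, and node-F with total throughput 33.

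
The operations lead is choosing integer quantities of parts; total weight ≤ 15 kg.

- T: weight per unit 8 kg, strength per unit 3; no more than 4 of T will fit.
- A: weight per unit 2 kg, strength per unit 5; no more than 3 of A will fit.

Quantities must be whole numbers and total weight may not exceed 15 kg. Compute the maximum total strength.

Take 1×T and 3×A: weight 14 ≤ 15, strength 1·3 + 3·5 = 18.
A has the best ratio (5/2) and is taken to its limit of 3; remaining capacity is filled optimally with the others.

18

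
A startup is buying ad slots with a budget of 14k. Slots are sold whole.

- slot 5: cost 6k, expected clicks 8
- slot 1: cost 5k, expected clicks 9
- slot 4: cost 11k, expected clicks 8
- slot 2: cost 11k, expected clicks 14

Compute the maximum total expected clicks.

17

Allowing fractional choices, the relaxed optimum would be about 20.8, but ad slots are indivisible.
slot 2: cost 11 ≤ 14, expected clicks 14.
slot 5 + slot 1: cost 6 + 5 = 11 ≤ 14, expected clicks 8 + 9 = 17.
Best is slot 5 and slot 1 with total expected clicks 17.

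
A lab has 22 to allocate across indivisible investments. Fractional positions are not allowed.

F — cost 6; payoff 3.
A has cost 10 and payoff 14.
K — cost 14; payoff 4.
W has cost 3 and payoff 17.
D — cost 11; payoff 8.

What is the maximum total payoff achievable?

This is a 0-1 knapsack instance.
Allowing fractional choices, the relaxed optimum would be about 37.5, but investments are indivisible.
A + W: cost 10 + 3 = 13 ≤ 22, payoff 14 + 17 = 31.
F + A + W: cost 6 + 10 + 3 = 19 ≤ 22, payoff 3 + 14 + 17 = 34.
Best is F, A, and W with total payoff 34.

34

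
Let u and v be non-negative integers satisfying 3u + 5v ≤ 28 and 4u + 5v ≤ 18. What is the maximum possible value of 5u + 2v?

20

Relaxing integrality, the LP optimum is 22.50 at (u,v) = (4.5, 0), which is not an integer point.
(u,v)=(4,0): 3·4+5·0=12≤28, 4·4+5·0=16≤18, objective 20.
(u,v)=(3,1): 3·3+5·1=14≤28, 4·3+5·1=17≤18, objective 17.
The best lattice point is (4,0), giving 20.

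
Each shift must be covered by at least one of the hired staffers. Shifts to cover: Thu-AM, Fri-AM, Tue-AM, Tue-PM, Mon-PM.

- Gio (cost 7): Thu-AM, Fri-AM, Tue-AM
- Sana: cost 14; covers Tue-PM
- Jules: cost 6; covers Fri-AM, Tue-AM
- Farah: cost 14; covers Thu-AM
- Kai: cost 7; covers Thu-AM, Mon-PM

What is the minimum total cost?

This is an integer covering problem.
The greedy cost-per-new-shift heuristic would pick Gio, Kai, and Sana for 28, but a cheaper cover exists.
Choose Sana, Jules, and Kai: together they cover Thu-AM, Fri-AM, Tue-AM, Tue-PM, Mon-PM — every shift.
Total cost: 14 + 6 + 7 = 27.
No cover costs less than 27.

27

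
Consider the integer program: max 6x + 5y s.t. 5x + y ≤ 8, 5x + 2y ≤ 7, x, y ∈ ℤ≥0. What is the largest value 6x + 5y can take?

15

Relaxing integrality, the LP optimum is 17.50 at (x,y) = (0, 3.5), which is not an integer point.
(x,y)=(0,3): 5·0+1·3=3≤8, 5·0+2·3=6≤7, objective 15.
(x,y)=(0,2): 5·0+1·2=2≤8, 5·0+2·2=4≤7, objective 10.
The best lattice point is (0,3), giving 15.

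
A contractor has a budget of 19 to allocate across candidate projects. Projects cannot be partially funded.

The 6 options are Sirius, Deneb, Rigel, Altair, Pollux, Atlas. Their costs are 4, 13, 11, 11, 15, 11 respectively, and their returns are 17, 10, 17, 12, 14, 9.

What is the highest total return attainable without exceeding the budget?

34

Take Sirius and Rigel: cost 4 + 11 = 15 ≤ 19, return 17 + 17 = 34.
No other feasible combination does better.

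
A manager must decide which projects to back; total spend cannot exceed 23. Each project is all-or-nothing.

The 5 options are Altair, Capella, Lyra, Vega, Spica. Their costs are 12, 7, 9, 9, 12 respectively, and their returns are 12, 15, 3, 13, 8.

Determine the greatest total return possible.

Altair + Capella: cost 12 + 7 = 19 ≤ 23, return 12 + 15 = 27.
Capella + Vega: cost 7 + 9 = 16 ≤ 23, return 15 + 13 = 28.
Best is Capella and Vega with total return 28.

28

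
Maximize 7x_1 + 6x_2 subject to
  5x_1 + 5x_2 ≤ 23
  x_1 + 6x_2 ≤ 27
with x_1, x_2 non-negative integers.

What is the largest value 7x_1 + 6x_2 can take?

28

(x_1,x_2)=(4,0): 5·4+5·0=20≤23, 1·4+6·0=4≤27, objective 28.
(x_1,x_2)=(3,1): 5·3+5·1=20≤23, 1·3+6·1=9≤27, objective 27.
No feasible integer point exceeds 28.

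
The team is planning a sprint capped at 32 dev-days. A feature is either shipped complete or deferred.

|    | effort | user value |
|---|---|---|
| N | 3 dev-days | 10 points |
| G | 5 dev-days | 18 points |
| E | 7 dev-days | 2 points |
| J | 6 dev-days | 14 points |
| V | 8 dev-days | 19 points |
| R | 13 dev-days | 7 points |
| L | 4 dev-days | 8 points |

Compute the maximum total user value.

N + G + J + V: effort 3 + 5 + 6 + 8 = 22 ≤ 32, user value 10 + 18 + 14 + 19 = 61.
N + G + J + V + L: effort 3 + 5 + 6 + 8 + 4 = 26 ≤ 32, user value 10 + 18 + 14 + 19 + 8 = 69.
N + G + E + J + V: effort 3 + 5 + 7 + 6 + 8 = 29 ≤ 32, user value 10 + 18 + 2 + 14 + 19 = 63.
Best is N, G, J, V, and L with total user value 69.

69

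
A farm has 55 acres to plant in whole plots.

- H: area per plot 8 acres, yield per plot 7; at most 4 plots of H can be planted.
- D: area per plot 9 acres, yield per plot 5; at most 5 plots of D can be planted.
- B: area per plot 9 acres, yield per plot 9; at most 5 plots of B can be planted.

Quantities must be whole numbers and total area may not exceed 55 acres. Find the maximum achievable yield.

Take 1×H and 5×B: area 53 ≤ 55, yield 1·7 + 5·9 = 52.
B has the best ratio (9/9) and is taken to its limit of 5; remaining capacity is filled optimally with the others.

52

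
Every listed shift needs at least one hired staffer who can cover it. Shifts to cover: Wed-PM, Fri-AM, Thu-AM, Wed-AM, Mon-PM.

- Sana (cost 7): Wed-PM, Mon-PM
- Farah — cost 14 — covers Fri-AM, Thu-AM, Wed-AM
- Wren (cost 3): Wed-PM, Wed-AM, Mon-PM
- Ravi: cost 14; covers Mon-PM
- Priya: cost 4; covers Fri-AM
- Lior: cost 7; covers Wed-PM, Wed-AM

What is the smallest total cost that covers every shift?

17

The greedy cost-per-new-shift heuristic would pick Wren, Priya, and Farah for 21, but a cheaper cover exists.
Choose Farah and Wren: together they cover Wed-PM, Fri-AM, Thu-AM, Wed-AM, Mon-PM — every shift.
Total cost: 14 + 3 = 17.
No cover costs less than 17.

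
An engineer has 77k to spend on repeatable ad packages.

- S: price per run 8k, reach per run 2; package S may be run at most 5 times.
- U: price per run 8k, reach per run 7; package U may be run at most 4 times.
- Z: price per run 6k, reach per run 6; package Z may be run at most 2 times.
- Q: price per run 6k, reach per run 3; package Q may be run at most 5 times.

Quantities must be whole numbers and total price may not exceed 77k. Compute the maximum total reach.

1×S, 4×U, 2×Z, and 4×Q: price 76 ≤ 77, reach 1·2 + 4·7 + 2·6 + 4·3 = 54.
4×U, 2×Z, and 5×Q: price 74 ≤ 77, reach 4·7 + 2·6 + 5·3 = 55.
Best is 55.

55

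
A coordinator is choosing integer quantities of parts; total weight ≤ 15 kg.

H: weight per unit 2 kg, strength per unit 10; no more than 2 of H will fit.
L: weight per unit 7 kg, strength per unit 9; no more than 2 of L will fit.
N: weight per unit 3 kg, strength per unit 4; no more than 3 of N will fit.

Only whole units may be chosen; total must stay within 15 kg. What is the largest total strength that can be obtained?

This is a bounded integer knapsack.
H has the best ratio (10/2); taking only H gives at most 2×10 = 20 (stopped by the supply cap of 2).
Mixing does better — 2×H, 1×L, and 1×N: weight 14 ≤ 15, strength 2·10 + 1·9 + 1·4 = 33.

33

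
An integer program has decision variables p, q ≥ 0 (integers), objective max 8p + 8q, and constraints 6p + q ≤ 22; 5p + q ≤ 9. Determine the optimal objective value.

72

(p,q)=(0,9): 6·0+1·9=9≤22, 5·0+1·9=9≤9, objective 72.
(p,q)=(0,8): 6·0+1·8=8≤22, 5·0+1·8=8≤9, objective 64.
The best lattice point is (0,9), giving 72.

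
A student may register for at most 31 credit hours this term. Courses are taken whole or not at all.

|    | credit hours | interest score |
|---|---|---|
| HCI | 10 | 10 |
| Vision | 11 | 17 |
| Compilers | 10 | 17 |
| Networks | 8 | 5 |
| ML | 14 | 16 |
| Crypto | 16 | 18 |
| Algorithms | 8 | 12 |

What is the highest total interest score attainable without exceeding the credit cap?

Take Vision, Compilers, and Algorithms: credit hours 11 + 10 + 8 = 29 ≤ 31, interest score 17 + 17 + 12 = 46.
No other feasible combination does better.

46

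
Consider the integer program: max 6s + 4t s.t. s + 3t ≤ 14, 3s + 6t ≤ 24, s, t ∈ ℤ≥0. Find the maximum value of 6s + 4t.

48

(s,t)=(8,0): 1·8+3·0=8≤14, 3·8+6·0=24≤24, objective 48.
(s,t)=(7,0): 1·7+3·0=7≤14, 3·7+6·0=21≤24, objective 42.
Maximum is 48 at (s,t)=(8,0).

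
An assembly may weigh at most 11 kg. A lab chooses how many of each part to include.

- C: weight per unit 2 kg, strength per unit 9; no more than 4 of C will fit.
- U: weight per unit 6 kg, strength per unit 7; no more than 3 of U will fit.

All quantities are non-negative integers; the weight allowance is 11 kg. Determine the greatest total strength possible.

36

4×C: weight 8 ≤ 11, strength 4·9 = 36.
3×C: weight 6 ≤ 11, strength 3·9 = 27.
Best is 36.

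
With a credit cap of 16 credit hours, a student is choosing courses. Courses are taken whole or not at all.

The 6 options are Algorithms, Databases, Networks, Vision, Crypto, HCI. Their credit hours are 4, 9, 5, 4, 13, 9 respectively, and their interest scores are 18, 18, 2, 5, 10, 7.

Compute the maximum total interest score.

Take Algorithms and Databases: credit hours 4 + 9 = 13 ≤ 16, interest score 18 + 18 = 36.
No other feasible combination does better.

36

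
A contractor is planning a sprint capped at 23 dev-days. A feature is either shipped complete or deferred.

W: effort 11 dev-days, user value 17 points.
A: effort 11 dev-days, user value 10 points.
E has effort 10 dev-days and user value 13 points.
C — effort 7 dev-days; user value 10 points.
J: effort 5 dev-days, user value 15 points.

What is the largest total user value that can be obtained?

42

This is an integer program with binary decision variables.
W + C + J: effort 11 + 7 + 5 = 23 ≤ 23, user value 17 + 10 + 15 = 42.
A + C + J: effort 11 + 7 + 5 = 23 ≤ 23, user value 10 + 10 + 15 = 35.
E + C + J: effort 10 + 7 + 5 = 22 ≤ 23, user value 13 + 10 + 15 = 38.
Best is W, C, and J with total user value 42.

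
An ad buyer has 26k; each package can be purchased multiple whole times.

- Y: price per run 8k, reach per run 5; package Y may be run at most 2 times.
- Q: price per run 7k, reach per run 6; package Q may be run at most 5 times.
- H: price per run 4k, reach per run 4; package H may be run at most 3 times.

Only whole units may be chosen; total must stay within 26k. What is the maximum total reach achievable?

24

Take 2×Q and 3×H: price 26 ≤ 26, reach 2·6 + 3·4 = 24.
H has the best ratio (4/4) and is taken to its limit of 3; remaining capacity is filled optimally with the others.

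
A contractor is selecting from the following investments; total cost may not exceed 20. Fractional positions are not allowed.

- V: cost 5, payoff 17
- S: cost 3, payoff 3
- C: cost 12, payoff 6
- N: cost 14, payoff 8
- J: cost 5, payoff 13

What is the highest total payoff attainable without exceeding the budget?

Allowing fractional choices, the relaxed optimum would be about 37.0, but investments are indivisible.
V + J: cost 5 + 5 = 10 ≤ 20, payoff 17 + 13 = 30.
V + S + J: cost 5 + 3 + 5 = 13 ≤ 20, payoff 17 + 3 + 13 = 33.
V + S + C: cost 5 + 3 + 12 = 20 ≤ 20, payoff 17 + 3 + 6 = 26.
Best is V, S, and J with total payoff 33.

33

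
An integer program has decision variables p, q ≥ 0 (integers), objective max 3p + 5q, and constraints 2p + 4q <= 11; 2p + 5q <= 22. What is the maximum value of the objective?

15

Relaxing integrality, the LP optimum is 16.50 at (p,q) = (5.5, 0), which is not an integer point.
(p,q)=(5,0): 2·5+4·0=10≤11, 2·5+5·0=10≤22, objective 15.
(p,q)=(4,0): 2·4+4·0=8≤11, 2·4+5·0=8≤22, objective 12.
No feasible integer point exceeds 15.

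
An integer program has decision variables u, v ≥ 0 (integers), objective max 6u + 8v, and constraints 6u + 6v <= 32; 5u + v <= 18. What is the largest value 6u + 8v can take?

40

(u,v)=(0,5): 6·0+6·5=30≤32, 5·0+1·5=5≤18, objective 40.
(u,v)=(1,4): 6·1+6·4=30≤32, 5·1+1·4=9≤18, objective 38.
(u,v)=(0,4): 6·0+6·4=24≤32, 5·0+1·4=4≤18, objective 32.
The best lattice point is (0,5), giving 40.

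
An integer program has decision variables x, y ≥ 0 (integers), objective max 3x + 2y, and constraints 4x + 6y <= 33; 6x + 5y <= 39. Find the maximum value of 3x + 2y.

The continuous relaxation peaks at (6.5, 0) with value 19.50; rounding to a feasible lattice point costs some objective.
(x,y)=(6,0): 4·6+6·0=24≤33, 6·6+5·0=36≤39, objective 18.
(x,y)=(5,1): 4·5+6·1=26≤33, 6·5+5·1=35≤39, objective 17.
(x,y)=(5,0): 4·5+6·0=20≤33, 6·5+5·0=30≤39, objective 15.
No feasible integer point exceeds 18.

18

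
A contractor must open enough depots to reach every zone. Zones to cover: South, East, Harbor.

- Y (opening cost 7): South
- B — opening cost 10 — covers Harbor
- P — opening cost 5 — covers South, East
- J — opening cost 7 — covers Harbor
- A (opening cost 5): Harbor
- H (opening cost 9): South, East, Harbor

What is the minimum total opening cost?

9

The greedy cost-per-new-zone heuristic would pick P and A for 10, but a cheaper cover exists.
H alone covers South, East, Harbor — every zone.
Total opening cost: 9.
No cover costs less than 9.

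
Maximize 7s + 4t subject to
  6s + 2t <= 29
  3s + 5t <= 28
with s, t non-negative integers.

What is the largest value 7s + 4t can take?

36

Relaxing integrality, the LP optimum is 39.46 at (s,t) = (3.71, 3.38), which is not an integer point.
(s,t)=(4,2): 6·4+2·2=28≤29, 3·4+5·2=22≤28, objective 36.
(s,t)=(3,3): 6·3+2·3=24≤29, 3·3+5·3=24≤28, objective 33.
(s,t)=(4,1): 6·4+2·1=26≤29, 3·4+5·1=17≤28, objective 32.
No feasible integer point exceeds 36.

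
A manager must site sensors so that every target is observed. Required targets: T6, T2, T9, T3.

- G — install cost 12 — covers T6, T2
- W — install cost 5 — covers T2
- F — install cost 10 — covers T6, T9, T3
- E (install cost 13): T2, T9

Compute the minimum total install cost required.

15

This is an integer covering problem.
Choose W and F: together they cover T6, T2, T9, T3 — every target.
Total install cost: 5 + 10 = 15.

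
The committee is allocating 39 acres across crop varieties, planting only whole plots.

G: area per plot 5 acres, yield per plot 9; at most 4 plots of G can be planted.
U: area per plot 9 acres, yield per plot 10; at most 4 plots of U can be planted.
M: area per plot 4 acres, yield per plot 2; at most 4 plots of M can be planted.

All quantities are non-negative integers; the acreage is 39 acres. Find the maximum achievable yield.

Take 4×G and 2×U: area 38 ≤ 39, yield 4·9 + 2·10 = 56.
G has the best ratio (9/5) and is taken to its limit of 4; remaining capacity is filled optimally with the others.

56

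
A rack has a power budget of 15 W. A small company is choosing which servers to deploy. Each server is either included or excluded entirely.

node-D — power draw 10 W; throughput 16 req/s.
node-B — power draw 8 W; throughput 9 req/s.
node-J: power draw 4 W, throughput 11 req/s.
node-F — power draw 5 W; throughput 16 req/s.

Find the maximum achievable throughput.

32

Take node-D and node-F: power draw 10 + 5 = 15 ≤ 15, throughput 16 + 16 = 32.
No other feasible combination does better.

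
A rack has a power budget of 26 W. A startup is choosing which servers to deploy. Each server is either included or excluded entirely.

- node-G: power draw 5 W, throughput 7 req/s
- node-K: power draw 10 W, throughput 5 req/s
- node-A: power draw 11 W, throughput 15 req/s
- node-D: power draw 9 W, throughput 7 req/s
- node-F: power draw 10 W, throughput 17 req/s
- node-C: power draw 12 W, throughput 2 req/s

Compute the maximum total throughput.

39

node-G + node-D + node-F: power draw 5 + 9 + 10 = 24 ≤ 26, throughput 7 + 7 + 17 = 31.
node-G + node-A + node-F: power draw 5 + 11 + 10 = 26 ≤ 26, throughput 7 + 15 + 17 = 39.
node-A + node-F: power draw 11 + 10 = 21 ≤ 26, throughput 15 + 17 = 32.
Best is node-G, node-A, and node-F with total throughput 39.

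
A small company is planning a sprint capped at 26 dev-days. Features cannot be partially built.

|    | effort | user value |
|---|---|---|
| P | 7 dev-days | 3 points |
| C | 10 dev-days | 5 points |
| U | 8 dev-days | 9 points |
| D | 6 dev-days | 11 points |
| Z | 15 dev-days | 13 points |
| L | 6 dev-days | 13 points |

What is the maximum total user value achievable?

33

Allowing fractional choices, the relaxed optimum would be about 38.2, but features are indivisible.
U + D + L: effort 8 + 6 + 6 = 20 ≤ 26, user value 9 + 11 + 13 = 33.
P + D + L: effort 7 + 6 + 6 = 19 ≤ 26, user value 3 + 11 + 13 = 27.
C + D + L: effort 10 + 6 + 6 = 22 ≤ 26, user value 5 + 11 + 13 = 29.
Best is U, D, and L with total user value 33.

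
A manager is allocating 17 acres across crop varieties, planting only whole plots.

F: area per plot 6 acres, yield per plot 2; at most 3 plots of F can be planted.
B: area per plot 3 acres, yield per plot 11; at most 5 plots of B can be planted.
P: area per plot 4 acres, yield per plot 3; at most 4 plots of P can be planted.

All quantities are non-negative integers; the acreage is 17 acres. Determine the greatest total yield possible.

Take 5×B: area 15 ≤ 17, yield 5·11 = 55.
B has the best ratio (11/3) and is taken to its limit of 5; remaining capacity is filled optimally with the others.

55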